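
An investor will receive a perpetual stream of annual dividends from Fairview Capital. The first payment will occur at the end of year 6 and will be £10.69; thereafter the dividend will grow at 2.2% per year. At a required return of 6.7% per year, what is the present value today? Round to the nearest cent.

£171.77

Value at end of year 5: C₁ / (r − g) = £10.69 / (0.067 − 0.022) = £237.5556
Discount to today: PV = £237.5556 / (1 + 0.067)^5 = £237.5556 / 1.383000 = £171.77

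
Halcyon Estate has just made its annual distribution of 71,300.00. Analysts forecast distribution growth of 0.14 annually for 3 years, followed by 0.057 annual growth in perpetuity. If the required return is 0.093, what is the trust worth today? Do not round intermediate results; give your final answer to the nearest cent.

2608115.78

D_1 = 81282.00000
D_2 = 92661.48000
D_3 = 105634.08720
Terminal value at year 3: TV = D_3×(1+g_2)/(r−g_2) = 111655.23017/0.036 = 3101534.17140
P_0 = D_1/(1+r)^1 + D_2/(1+r)^2 + D_3/(1+r)^3 + TV/(1+r)^3
    = 74365.96523 + 77563.76978 + 80899.08284 + 2375286.96009 = 2608115.77794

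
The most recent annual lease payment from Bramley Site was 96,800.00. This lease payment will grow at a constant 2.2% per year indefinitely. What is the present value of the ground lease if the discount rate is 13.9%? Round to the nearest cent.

845552.14

D₁ = D₀ × (1 + g) = 96,800.00 × 1.022 = 98,929.6000
Growing perpetuity: P = D₁ / (r − g) = 98,929.6000 / (0.139 − 0.022) = 845,552.14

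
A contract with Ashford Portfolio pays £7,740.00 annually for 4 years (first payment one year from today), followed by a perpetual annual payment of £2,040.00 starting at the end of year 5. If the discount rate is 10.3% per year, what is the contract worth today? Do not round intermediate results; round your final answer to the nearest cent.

£37757.34

PV of 4-year annuity: £7,740.00 × [1 − (1+0.103)^−4] / 0.103 = 24376.27136
Perpetuity value at year 4: £2,040.00 / 0.103 = 19805.82524
PV of perpetuity: 19805.82524 / (1+0.103)^4 = 13381.07155
Total PV = 24376.27136 + 13381.07155 = 37757.34291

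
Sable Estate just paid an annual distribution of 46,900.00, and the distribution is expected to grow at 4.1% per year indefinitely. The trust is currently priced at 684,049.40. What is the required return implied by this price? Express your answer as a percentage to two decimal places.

D₁ = 46,900.00 × 1.041 = 48,822.9000
P = D₁/(r − g) ⇒ r = D₁/P + g = 48,822.9000/684,049.40 + 0.041 = 0.071373 + 0.041 = 0.112373

11.24%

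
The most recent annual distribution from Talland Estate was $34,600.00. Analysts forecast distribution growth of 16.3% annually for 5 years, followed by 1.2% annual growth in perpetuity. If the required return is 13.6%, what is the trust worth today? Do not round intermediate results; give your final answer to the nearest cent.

D_1 = 40239.80000
D_2 = 46798.88740
D_3 = 54427.10605
D_4 = 63298.72433
D_5 = 73616.41640
Terminal value at year 5: TV = D_5×(1+g_2)/(r−g_2) = 74499.81339/0.124 = 600804.94673
P_0 = D_1/(1+r)^1 + D_2/(1+r)^2 + D_3/(1+r)^3 + D_4/(1+r)^4 + D_5/(1+r)^5 + TV/(1+r)^5
    = 35422.35915 + 36264.26382 + 37126.17854 + 38008.57891 + 38911.95182 + 317571.73585 = 503305.06809

$503305.07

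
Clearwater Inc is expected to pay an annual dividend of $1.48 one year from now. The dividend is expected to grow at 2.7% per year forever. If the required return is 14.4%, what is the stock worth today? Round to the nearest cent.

Growing perpetuity: P = D₁ / (r − g) = $1.4800 / (0.144 − 0.027) = $12.65

$12.65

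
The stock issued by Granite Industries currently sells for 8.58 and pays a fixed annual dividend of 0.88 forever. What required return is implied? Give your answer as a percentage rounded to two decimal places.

P = C/r ⇒ r = C/P = 0.88/8.58 = 0.102564

10.26%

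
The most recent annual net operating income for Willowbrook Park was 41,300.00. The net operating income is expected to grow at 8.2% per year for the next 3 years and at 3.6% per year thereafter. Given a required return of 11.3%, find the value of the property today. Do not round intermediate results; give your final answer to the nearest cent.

D_1 = 44686.60000
D_2 = 48350.90120
D_3 = 52315.67510
Terminal value at year 3: TV = D_3×(1+g_2)/(r−g_2) = 54199.03940/0.077 = 703883.62860
P_0 = D_1/(1+r)^1 + D_2/(1+r)^2 + D_3/(1+r)^3 + TV/(1+r)^3
    = 40149.68553 + 39031.41038 + 37944.28214 + 510523.06885 = 627648.44691

627648.45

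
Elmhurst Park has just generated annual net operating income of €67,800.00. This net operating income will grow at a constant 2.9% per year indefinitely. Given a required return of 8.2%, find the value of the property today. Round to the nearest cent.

€1316343.40

D₁ = D₀ × (1 + g) = €67,800.00 × 1.029 = €69,766.2000
Growing perpetuity: P = D₁ / (r − g) = €69,766.2000 / (0.082 − 0.029) = €1,316,343.40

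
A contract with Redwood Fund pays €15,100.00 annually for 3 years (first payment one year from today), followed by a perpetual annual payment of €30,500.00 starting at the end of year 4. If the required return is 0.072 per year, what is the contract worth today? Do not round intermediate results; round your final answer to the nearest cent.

€383343.87

PV of 3-year annuity: €15,100.00 × [1 − (1+0.072)^−3] / 0.072 = 39482.81641
Perpetuity value at year 3: €30,500.00 / 0.072 = 423611.11111
PV of perpetuity: 423611.11111 / (1+0.072)^3 = 343861.05147
Total PV = 39482.81641 + 343861.05147 = 383343.86788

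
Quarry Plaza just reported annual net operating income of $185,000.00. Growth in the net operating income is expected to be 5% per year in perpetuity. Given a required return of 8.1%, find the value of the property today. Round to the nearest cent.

D₁ = D₀ × (1 + g) = $185,000.00 × 1.05 = $194,250.0000
Growing perpetuity: P = D₁ / (r − g) = $194,250.0000 / (0.081 − 0.05) = $6,266,129.03

$6266129.03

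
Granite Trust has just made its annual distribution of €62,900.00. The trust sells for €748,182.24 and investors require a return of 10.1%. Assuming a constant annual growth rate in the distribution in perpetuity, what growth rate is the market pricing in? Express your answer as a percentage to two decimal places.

P = D₀(1+g)/(r−g) ⇒ P(r−g) = D₀(1+g) ⇒ g(P+D₀) = P·r − D₀
g = (P·r − D₀)/(P + D₀) = (€748,182.24×0.101 − €62,900.00) / (€748,182.24 + €62,900.00) = 0.015617

1.56%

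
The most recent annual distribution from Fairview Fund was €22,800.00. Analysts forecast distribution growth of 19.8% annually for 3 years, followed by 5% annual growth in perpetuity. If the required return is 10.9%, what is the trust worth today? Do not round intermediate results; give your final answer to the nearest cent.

D_1 = 27314.40000
D_2 = 32722.65120
D_3 = 39201.73614
Terminal value at year 3: TV = D_3×(1+g_2)/(r−g_2) = 41161.82294/0.059 = 697658.01601
P_0 = D_1/(1+r)^1 + D_2/(1+r)^2 + D_3/(1+r)^3 + TV/(1+r)^3
    = 24629.75654 + 26606.35557 + 28741.58159 + 511502.72313 = 591480.41682

€591480.42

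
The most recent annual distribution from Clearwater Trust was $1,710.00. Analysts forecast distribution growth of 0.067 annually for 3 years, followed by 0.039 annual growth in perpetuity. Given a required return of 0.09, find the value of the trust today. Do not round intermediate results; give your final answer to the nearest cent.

D_1 = 1824.57000
D_2 = 1946.81619
D_3 = 2077.25287
Terminal value at year 3: TV = D_3×(1+g_2)/(r−g_2) = 2158.26574/0.051 = 42318.93602
P_0 = D_1/(1+r)^1 + D_2/(1+r)^2 + D_3/(1+r)^3 + TV/(1+r)^3
    = 1673.91743 + 1638.59624 + 1604.02035 + 32677.98329 = 37594.51731

$37594.52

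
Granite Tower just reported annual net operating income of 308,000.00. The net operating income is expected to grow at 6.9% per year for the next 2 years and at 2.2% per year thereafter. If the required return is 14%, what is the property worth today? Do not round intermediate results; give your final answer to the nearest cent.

2905308.68

D_1 = 329252.00000
D_2 = 351970.38800
Terminal value at year 2: TV = D_2×(1+g_2)/(r−g_2) = 359713.73654/0.118 = 3048421.49607
P_0 = D_1/(1+r)^1 + D_2/(1+r)^2 + TV/(1+r)^2
    = 288817.54386 + 270829.78455 + 2345661.35432 = 2905308.68272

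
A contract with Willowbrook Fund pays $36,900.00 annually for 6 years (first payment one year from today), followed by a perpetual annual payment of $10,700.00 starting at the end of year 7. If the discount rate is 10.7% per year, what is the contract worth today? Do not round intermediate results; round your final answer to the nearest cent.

$211804.63

PV of 6-year annuity: $36,900.00 × [1 − (1+0.107)^−6] / 0.107 = 157465.30319
Perpetuity value at year 6: $10,700.00 / 0.107 = 100000.00000
PV of perpetuity: 100000.00000 / (1+0.107)^6 = 54339.32943
Total PV = 157465.30319 + 54339.32943 = 211804.63261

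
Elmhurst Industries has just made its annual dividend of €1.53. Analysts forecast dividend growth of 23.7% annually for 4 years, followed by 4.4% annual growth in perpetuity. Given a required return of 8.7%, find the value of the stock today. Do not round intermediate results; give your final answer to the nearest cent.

€70.84

D_1 = 1.89261
D_2 = 2.34116
D_3 = 2.89601
D_4 = 3.58237
Terminal value at year 4: TV = D_4×(1+g_2)/(r−g_2) = 3.73999/0.043 = 86.97657
P_0 = D_1/(1+r)^1 + D_2/(1+r)^2 + D_3/(1+r)^3 + D_4/(1+r)^4 + TV/(1+r)^4
    = 1.74113 + 1.98140 + 2.25482 + 2.56597 + 62.29943 = 70.84276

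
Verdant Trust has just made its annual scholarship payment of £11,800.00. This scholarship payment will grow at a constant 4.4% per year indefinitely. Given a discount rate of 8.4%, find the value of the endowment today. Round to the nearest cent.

£307980.00

D₁ = D₀ × (1 + g) = £11,800.00 × 1.044 = £12,319.2000
Growing perpetuity: P = D₁ / (r − g) = £12,319.2000 / (0.084 − 0.044) = £307,980.00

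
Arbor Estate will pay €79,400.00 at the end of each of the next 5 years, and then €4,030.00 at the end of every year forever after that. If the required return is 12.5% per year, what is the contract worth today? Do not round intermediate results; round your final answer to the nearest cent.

PV of 5-year annuity: €79,400.00 × [1 − (1+0.125)^−5] / 0.125 = 282709.12632
Perpetuity value at year 5: €4,030.00 / 0.125 = 32240.00000
PV of perpetuity: 32240.00000 / (1+0.125)^5 = 17890.90958
Total PV = 282709.12632 + 17890.90958 = 300600.03590

€300600.04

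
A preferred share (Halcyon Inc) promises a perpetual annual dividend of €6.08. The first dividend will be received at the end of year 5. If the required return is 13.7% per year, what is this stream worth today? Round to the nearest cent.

€26.55

Value at end of year 4: C / r = €6.08 / 0.137 = €44.3796
Discount to today: PV = €44.3796 / (1 + 0.137)^4 = €44.3796 / 1.671252 = €26.55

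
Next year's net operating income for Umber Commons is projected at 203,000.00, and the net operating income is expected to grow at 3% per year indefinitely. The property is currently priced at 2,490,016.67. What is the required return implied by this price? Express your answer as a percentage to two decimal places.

11.15%

P = D₁/(r − g) ⇒ r = D₁/P + g = 203,000.0000/2,490,016.67 + 0.03 = 0.081526 + 0.03 = 0.111526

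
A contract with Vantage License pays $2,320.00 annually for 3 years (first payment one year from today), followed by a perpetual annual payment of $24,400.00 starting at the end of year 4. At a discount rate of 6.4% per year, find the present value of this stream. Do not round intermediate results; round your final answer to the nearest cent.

$322663.98

PV of 3-year annuity: $2,320.00 × [1 − (1+0.064)^−3] / 0.064 = 6155.77754
Perpetuity value at year 3: $24,400.00 / 0.064 = 381250.00000
PV of perpetuity: 381250.00000 / (1+0.064)^3 = 316508.20175
Total PV = 6155.77754 + 316508.20175 = 322663.97929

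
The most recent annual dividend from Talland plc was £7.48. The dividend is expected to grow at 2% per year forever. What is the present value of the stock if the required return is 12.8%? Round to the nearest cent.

£70.64

D₁ = D₀ × (1 + g) = £7.48 × 1.02 = £7.6296
Growing perpetuity: P = D₁ / (r − g) = £7.6296 / (0.128 − 0.02) = £70.64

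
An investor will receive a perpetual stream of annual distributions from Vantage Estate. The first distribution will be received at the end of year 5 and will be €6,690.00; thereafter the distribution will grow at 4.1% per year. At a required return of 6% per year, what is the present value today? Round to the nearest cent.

€278900.35

Value at end of year 4: C₁ / (r − g) = €6,690.00 / (0.06 − 0.041) = €352,105.2632
Discount to today: PV = €352,105.2632 / (1 + 0.06)^4 = €352,105.2632 / 1.262477 = €278,900.35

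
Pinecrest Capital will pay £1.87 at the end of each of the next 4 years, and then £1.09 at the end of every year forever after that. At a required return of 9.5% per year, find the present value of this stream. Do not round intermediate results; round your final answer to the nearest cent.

PV of 4-year annuity: £1.87 × [1 − (1+0.095)^−4] / 0.095 = 5.99238
Perpetuity value at year 4: £1.09 / 0.095 = 11.47368
PV of perpetuity: 11.47368 / (1+0.095)^4 = 7.98080
Total PV = 5.99238 + 7.98080 = 13.97318

£13.97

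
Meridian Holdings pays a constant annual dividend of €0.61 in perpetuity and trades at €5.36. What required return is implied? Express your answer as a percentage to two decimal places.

P = C/r ⇒ r = C/P = €0.61/€5.36 = 0.113806

11.38%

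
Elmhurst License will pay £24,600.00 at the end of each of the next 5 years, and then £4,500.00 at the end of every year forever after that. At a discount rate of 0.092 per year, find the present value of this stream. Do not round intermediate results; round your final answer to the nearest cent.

PV of 5-year annuity: £24,600.00 × [1 − (1+0.092)^−5] / 0.092 = 95190.93132
Perpetuity value at year 5: £4,500.00 / 0.092 = 48913.04348
PV of perpetuity: 48913.04348 / (1+0.092)^5 = 31500.06824
Total PV = 95190.93132 + 31500.06824 = 126690.99955

£126691.00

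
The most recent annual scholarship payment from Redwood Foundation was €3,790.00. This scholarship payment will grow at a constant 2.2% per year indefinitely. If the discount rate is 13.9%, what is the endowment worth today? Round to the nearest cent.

D₁ = D₀ × (1 + g) = €3,790.00 × 1.022 = €3,873.3800
Growing perpetuity: P = D₁ / (r − g) = €3,873.3800 / (0.139 − 0.022) = €33,105.81

€33105.81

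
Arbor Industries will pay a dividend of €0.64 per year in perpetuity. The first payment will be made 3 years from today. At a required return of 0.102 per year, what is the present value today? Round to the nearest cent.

€5.17

Value at end of year 2: C / r = €0.64 / 0.102 = €6.2745
Discount to today: PV = €6.2745 / (1 + 0.102)^2 = €6.2745 / 1.214404 = €5.17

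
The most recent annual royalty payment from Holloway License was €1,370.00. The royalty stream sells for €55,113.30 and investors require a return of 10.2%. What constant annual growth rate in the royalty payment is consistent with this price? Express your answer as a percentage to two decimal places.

7.53%

P = D₀(1+g)/(r−g) ⇒ P(r−g) = D₀(1+g) ⇒ g(P+D₀) = P·r − D₀
g = (P·r − D₀)/(P + D₀) = (€55,113.30×0.102 − €1,370.00) / (€55,113.30 + €1,370.00) = 0.075271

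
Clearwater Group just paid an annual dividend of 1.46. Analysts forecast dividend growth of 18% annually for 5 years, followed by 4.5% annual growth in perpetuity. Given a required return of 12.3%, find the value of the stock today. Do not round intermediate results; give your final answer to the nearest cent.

33.54

D_1 = 1.72280
D_2 = 2.03290
D_3 = 2.39883
D_4 = 2.83062
D_5 = 3.34013
Terminal value at year 5: TV = D_5×(1+g_2)/(r−g_2) = 3.49043/0.078 = 44.74913
P_0 = D_1/(1+r)^1 + D_2/(1+r)^2 + D_3/(1+r)^3 + D_4/(1+r)^4 + D_5/(1+r)^5 + TV/(1+r)^5
    = 1.53411 + 1.61197 + 1.69379 + 1.77976 + 1.87010 + 25.05450 = 33.54423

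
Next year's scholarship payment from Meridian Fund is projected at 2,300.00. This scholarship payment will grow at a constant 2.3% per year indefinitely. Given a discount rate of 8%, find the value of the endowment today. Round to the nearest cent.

Growing perpetuity: P = D₁ / (r − g) = 2,300.0000 / (0.08 − 0.023) = 40,350.88

40350.88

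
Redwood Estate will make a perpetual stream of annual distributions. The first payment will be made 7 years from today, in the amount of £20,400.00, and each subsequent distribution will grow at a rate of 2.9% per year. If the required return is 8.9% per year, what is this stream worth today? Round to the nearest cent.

£203850.43

Value at end of year 6: C₁ / (r − g) = £20,400.00 / (0.089 − 0.029) = £340,000.0000
Discount to today: PV = £340,000.0000 / (1 + 0.089)^6 = £340,000.0000 / 1.667890 = £203,850.43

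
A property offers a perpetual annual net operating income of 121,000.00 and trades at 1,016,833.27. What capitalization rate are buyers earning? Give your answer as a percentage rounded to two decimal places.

11.90%

P = C/r ⇒ r = C/P = 121,000.00/1,016,833.27 = 0.118997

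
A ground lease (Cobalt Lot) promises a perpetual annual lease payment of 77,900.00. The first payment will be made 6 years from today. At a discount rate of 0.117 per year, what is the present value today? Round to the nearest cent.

Value at end of year 5: C / r = 77,900.00 / 0.117 = 665,811.9658
Discount to today: PV = 665,811.9658 / (1 + 0.117)^5 = 665,811.9658 / 1.738865 = 382,900.32

382900.32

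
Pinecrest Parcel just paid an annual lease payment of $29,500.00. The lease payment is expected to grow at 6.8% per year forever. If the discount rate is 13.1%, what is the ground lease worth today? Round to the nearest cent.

$500095.24

D₁ = D₀ × (1 + g) = $29,500.00 × 1.068 = $31,506.0000
Growing perpetuity: P = D₁ / (r − g) = $31,506.0000 / (0.131 − 0.068) = $500,095.24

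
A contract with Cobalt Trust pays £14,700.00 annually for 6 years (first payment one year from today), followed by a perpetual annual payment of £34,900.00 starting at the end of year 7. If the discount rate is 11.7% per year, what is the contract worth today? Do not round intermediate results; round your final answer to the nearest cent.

£214529.71

PV of 6-year annuity: £14,700.00 × [1 − (1+0.117)^−6] / 0.117 = 60954.70721
Perpetuity value at year 6: £34,900.00 / 0.117 = 298290.59829
PV of perpetuity: 298290.59829 / (1+0.117)^6 = 153575.00089
Total PV = 60954.70721 + 153575.00089 = 214529.70811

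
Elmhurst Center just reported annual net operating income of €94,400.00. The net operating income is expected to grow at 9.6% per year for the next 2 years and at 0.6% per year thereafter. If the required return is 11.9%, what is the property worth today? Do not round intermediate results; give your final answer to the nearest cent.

D_1 = 103462.40000
D_2 = 113394.79040
Terminal value at year 2: TV = D_2×(1+g_2)/(r−g_2) = 114075.15914/0.113 = 1009514.68268
P_0 = D_1/(1+r)^1 + D_2/(1+r)^2 + TV/(1+r)^2
    = 92459.69616 + 90559.27345 + 806217.95654 = 989236.92614

€989236.93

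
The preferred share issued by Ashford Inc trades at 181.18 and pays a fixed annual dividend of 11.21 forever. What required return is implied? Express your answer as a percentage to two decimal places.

P = C/r ⇒ r = C/P = 11.21/181.18 = 0.061872

6.19%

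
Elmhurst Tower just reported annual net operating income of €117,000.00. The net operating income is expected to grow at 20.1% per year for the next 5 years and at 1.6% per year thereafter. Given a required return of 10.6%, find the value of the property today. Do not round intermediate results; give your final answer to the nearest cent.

D_1 = 140517.00000
D_2 = 168760.91700
D_3 = 202681.86132
D_4 = 243420.91544
D_5 = 292348.51945
Terminal value at year 5: TV = D_5×(1+g_2)/(r−g_2) = 297026.09576/0.09 = 3300289.95285
P_0 = D_1/(1+r)^1 + D_2/(1+r)^2 + D_3/(1+r)^3 + D_4/(1+r)^4 + D_5/(1+r)^5 + TV/(1+r)^5
    = 127049.72875 + 137962.68014 + 149813.00076 + 162681.20607 + 176654.72739 + 1994235.58921 = 2748396.93233

€2748396.93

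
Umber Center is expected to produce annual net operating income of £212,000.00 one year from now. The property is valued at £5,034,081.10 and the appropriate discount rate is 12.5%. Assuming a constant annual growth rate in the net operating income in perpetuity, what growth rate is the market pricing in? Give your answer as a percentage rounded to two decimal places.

P = D₁/(r−g) ⇒ g = r − D₁/P = 0.125 − £212,000.00/£5,034,081.10 = 0.082887

8.29%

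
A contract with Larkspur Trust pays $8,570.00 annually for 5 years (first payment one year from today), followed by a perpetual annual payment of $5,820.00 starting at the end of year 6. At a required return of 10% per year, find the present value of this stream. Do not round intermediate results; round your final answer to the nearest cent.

$68624.66

PV of 5-year annuity: $8,570.00 × [1 − (1+0.1)^−5] / 0.1 = 32487.04261
Perpetuity value at year 5: $5,820.00 / 0.1 = 58200.00000
PV of perpetuity: 58200.00000 / (1+0.1)^5 = 36137.62100
Total PV = 32487.04261 + 36137.62100 = 68624.66362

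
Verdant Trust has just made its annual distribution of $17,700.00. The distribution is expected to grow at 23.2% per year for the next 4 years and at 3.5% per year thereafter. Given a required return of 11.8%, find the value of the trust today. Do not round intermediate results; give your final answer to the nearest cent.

D_1 = 21806.40000
D_2 = 26865.48480
D_3 = 33098.27727
D_4 = 40777.07760
Terminal value at year 4: TV = D_4×(1+g_2)/(r−g_2) = 42204.27532/0.083 = 508485.24478
P_0 = D_1/(1+r)^1 + D_2/(1+r)^2 + D_3/(1+r)^3 + D_4/(1+r)^4 + TV/(1+r)^4
    = 19504.83005 + 21493.69466 + 23685.35941 + 26100.50339 + 325470.13263 = 416254.52013

$416254.52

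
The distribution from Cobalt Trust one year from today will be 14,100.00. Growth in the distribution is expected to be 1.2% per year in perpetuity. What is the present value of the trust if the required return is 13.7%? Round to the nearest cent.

112800.00

Growing perpetuity: P = D₁ / (r − g) = 14,100.0000 / (0.137 − 0.012) = 112,800.00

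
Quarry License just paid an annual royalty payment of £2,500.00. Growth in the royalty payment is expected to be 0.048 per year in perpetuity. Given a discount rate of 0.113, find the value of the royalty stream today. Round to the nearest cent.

D₁ = D₀ × (1 + g) = £2,500.00 × 1.048 = £2,620.0000
Growing perpetuity: P = D₁ / (r − g) = £2,620.0000 / (0.113 − 0.048) = £40,307.69

£40307.69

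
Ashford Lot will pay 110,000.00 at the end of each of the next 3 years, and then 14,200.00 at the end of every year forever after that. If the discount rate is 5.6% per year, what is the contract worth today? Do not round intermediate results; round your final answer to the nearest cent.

PV of 3-year annuity: 110,000.00 × [1 − (1+0.056)^−3] / 0.056 = 296220.96916
Perpetuity value at year 3: 14,200.00 / 0.056 = 253571.42857
PV of perpetuity: 253571.42857 / (1+0.056)^3 = 215331.99437
Total PV = 296220.96916 + 215331.99437 = 511552.96353

511552.96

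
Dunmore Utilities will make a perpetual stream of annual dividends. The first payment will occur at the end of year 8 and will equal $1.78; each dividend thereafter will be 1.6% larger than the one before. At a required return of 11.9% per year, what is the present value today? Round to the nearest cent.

Value at end of year 7: C₁ / (r − g) = $1.78 / (0.119 − 0.016) = $17.2816
Discount to today: PV = $17.2816 / (1 + 0.119)^7 = $17.2816 / 2.196902 = $7.87

$7.87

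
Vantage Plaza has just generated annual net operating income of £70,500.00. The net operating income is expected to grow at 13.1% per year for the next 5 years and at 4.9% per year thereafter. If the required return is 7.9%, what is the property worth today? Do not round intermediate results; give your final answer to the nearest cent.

£3526101.89

D_1 = 79735.50000
D_2 = 90180.85050
D_3 = 101994.54192
D_4 = 115355.82691
D_5 = 130467.44023
Terminal value at year 5: TV = D_5×(1+g_2)/(r−g_2) = 136860.34480/0.03 = 4562011.49342
P_0 = D_1/(1+r)^1 + D_2/(1+r)^2 + D_3/(1+r)^3 + D_4/(1+r)^4 + D_5/(1+r)^5 + TV/(1+r)^5
    = 73897.59036 + 77458.92002 + 81191.88002 + 85104.74171 + 89206.17504 + 3119242.58727 = 3526101.89441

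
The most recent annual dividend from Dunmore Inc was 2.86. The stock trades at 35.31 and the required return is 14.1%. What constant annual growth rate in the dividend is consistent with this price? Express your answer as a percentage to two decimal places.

5.55%

P = D₀(1+g)/(r−g) ⇒ P(r−g) = D₀(1+g) ⇒ g(P+D₀) = P·r − D₀
g = (P·r − D₀)/(P + D₀) = (35.31×0.141 − 2.86) / (35.31 + 2.86) = 0.055507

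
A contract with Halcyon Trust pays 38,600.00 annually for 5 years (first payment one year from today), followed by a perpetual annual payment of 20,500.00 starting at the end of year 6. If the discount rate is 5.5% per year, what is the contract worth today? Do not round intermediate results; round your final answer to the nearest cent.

PV of 5-year annuity: 38,600.00 × [1 − (1+0.055)^−5] / 0.055 = 164832.98076
Perpetuity value at year 5: 20,500.00 / 0.055 = 372727.27273
PV of perpetuity: 372727.27273 / (1+0.055)^5 = 285186.44098
Total PV = 164832.98076 + 285186.44098 = 450019.42174

450019.42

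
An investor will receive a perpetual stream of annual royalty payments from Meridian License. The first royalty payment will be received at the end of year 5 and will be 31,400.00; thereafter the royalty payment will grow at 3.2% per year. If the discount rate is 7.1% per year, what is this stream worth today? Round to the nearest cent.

Value at end of year 4: C₁ / (r − g) = 31,400.00 / (0.071 − 0.032) = 805,128.2051
Discount to today: PV = 805,128.2051 / (1 + 0.071)^4 = 805,128.2051 / 1.315703 = 611,937.63

611937.63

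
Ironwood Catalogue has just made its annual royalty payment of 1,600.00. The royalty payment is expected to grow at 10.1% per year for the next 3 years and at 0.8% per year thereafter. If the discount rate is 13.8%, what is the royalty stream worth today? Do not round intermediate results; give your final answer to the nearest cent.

D_1 = 1761.60000
D_2 = 1939.52160
D_3 = 2135.41328
Terminal value at year 3: TV = D_3×(1+g_2)/(r−g_2) = 2152.49659/0.13 = 16557.66606
P_0 = D_1/(1+r)^1 + D_2/(1+r)^2 + D_3/(1+r)^3 + TV/(1+r)^3
    = 1547.97891 + 1497.64919 + 1448.95585 + 11234.98076 = 15729.56472

15729.56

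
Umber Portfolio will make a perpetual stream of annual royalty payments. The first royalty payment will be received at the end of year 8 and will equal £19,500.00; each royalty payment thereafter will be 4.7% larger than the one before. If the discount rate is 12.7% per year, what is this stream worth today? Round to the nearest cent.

£105554.61

Value at end of year 7: C₁ / (r − g) = £19,500.00 / (0.127 − 0.047) = £243,750.0000
Discount to today: PV = £243,750.0000 / (1 + 0.127)^7 = £243,750.0000 / 2.309231 = £105,554.61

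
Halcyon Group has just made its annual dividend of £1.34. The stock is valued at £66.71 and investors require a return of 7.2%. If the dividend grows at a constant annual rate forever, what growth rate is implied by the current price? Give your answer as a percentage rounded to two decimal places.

P = D₀(1+g)/(r−g) ⇒ P(r−g) = D₀(1+g) ⇒ g(P+D₀) = P·r − D₀
g = (P·r − D₀)/(P + D₀) = (£66.71×0.072 − £1.34) / (£66.71 + £1.34) = 0.050891

5.09%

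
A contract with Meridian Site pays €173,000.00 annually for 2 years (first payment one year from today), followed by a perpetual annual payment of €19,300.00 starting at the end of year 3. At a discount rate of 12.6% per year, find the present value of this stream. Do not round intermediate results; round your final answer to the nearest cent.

PV of 2-year annuity: €173,000.00 × [1 − (1+0.126)^−2] / 0.126 = 290089.88261
Perpetuity value at year 2: €19,300.00 / 0.126 = 153174.60317
PV of perpetuity: 153174.60317 / (1+0.126)^2 = 120811.97465
Total PV = 290089.88261 + 120811.97465 = 410901.85726

€410901.86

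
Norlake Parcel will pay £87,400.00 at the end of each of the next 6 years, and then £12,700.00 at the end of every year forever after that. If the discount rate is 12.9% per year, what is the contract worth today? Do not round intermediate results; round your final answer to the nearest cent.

£397900.02

PV of 6-year annuity: £87,400.00 × [1 − (1+0.129)^−6] / 0.129 = 350360.98345
Perpetuity value at year 6: £12,700.00 / 0.129 = 98449.61240
PV of perpetuity: 98449.61240 / (1+0.129)^6 = 47539.03472
Total PV = 350360.98345 + 47539.03472 = 397900.01816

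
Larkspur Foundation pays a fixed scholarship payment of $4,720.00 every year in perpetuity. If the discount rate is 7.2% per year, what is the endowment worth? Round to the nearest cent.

$65555.56

Level perpetuity: PV = C / r = $4,720.00 / 0.072 = $65,555.56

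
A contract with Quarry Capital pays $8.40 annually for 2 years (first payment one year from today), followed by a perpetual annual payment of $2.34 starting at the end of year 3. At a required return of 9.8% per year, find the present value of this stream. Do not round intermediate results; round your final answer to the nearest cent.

PV of 2-year annuity: $8.40 × [1 − (1+0.098)^−2] / 0.098 = 14.61774
Perpetuity value at year 2: $2.34 / 0.098 = 23.87755
PV of perpetuity: 23.87755 / (1+0.098)^2 = 19.80547
Total PV = 14.61774 + 19.80547 = 34.42320

$34.42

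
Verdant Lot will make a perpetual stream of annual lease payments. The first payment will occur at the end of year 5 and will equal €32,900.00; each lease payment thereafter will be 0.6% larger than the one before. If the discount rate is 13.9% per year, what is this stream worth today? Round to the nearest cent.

€146976.99

Value at end of year 4: C₁ / (r − g) = €32,900.00 / (0.139 − 0.006) = €247,368.4211
Discount to today: PV = €247,368.4211 / (1 + 0.139)^4 = €247,368.4211 / 1.683042 = €146,976.99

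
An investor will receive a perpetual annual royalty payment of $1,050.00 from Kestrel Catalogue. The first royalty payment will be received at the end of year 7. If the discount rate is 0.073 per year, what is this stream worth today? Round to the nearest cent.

Value at end of year 6: C / r = $1,050.00 / 0.073 = $14,383.5616
Discount to today: PV = $14,383.5616 / (1 + 0.073)^6 = $14,383.5616 / 1.526154 = $9,424.71

$9424.71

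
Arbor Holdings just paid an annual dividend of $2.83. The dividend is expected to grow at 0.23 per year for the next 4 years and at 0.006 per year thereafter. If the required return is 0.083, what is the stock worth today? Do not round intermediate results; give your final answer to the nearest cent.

$77.24

D_1 = 3.48090
D_2 = 4.28151
D_3 = 5.26625
D_4 = 6.47749
Terminal value at year 4: TV = D_4×(1+g_2)/(r−g_2) = 6.51636/0.077 = 84.62801
P_0 = D_1/(1+r)^1 + D_2/(1+r)^2 + D_3/(1+r)^3 + D_4/(1+r)^4 + TV/(1+r)^4
    = 3.21413 + 3.65039 + 4.14588 + 4.70861 + 61.51773 = 77.23674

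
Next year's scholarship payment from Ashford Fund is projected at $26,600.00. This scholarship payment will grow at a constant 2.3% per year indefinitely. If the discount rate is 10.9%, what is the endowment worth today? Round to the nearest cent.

$309302.33

Growing perpetuity: P = D₁ / (r − g) = $26,600.0000 / (0.109 − 0.023) = $309,302.33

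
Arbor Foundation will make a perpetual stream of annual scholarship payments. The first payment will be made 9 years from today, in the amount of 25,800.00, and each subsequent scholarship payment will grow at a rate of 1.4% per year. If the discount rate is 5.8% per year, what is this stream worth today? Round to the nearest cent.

Value at end of year 8: C₁ / (r − g) = 25,800.00 / (0.058 − 0.014) = 586,363.6364
Discount to today: PV = 586,363.6364 / (1 + 0.058)^8 = 586,363.6364 / 1.569948 = 373,492.33

373492.33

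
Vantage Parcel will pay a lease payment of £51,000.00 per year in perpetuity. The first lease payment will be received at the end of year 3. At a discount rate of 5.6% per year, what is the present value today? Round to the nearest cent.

Value at end of year 2: C / r = £51,000.00 / 0.056 = £910,714.2857
Discount to today: PV = £910,714.2857 / (1 + 0.056)^2 = £910,714.2857 / 1.115136 = £816,684.50

£816684.50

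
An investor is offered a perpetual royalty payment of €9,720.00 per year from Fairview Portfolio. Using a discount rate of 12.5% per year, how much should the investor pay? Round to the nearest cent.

€77760.00

Level perpetuity: PV = C / r = €9,720.00 / 0.125 = €77,760.00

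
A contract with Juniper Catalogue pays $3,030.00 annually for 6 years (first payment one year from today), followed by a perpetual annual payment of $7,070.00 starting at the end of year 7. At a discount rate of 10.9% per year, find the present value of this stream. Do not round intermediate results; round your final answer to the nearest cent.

PV of 6-year annuity: $3,030.00 × [1 − (1+0.109)^−6] / 0.109 = 12855.54165
Perpetuity value at year 6: $7,070.00 / 0.109 = 64862.38532
PV of perpetuity: 64862.38532 / (1+0.109)^6 = 34866.12148
Total PV = 12855.54165 + 34866.12148 = 47721.66313

$47721.66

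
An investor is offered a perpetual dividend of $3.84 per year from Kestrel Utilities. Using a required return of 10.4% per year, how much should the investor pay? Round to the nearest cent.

$36.92

Level perpetuity: PV = C / r = $3.84 / 0.104 = $36.92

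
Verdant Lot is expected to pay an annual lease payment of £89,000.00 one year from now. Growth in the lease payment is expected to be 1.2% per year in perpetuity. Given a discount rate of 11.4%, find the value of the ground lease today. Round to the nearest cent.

Growing perpetuity: P = D₁ / (r − g) = £89,000.0000 / (0.114 − 0.012) = £872,549.02

£872549.02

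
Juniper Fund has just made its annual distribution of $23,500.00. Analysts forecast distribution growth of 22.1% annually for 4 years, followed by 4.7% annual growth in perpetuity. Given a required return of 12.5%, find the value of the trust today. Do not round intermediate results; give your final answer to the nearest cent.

$553534.74

D_1 = 28693.50000
D_2 = 35034.76350
D_3 = 42777.44623
D_4 = 52231.26185
Terminal value at year 4: TV = D_4×(1+g_2)/(r−g_2) = 54686.13116/0.078 = 701104.24562
P_0 = D_1/(1+r)^1 + D_2/(1+r)^2 + D_3/(1+r)^3 + D_4/(1+r)^4 + TV/(1+r)^4
    = 25505.33333 + 27681.78844 + 30043.96773 + 32607.71964 + 437695.92898 = 553534.73812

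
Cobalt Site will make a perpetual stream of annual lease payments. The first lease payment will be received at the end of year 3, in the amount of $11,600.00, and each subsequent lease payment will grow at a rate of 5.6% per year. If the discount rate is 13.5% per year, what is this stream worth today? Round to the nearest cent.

Value at end of year 2: C₁ / (r − g) = $11,600.00 / (0.135 − 0.056) = $146,835.4430
Discount to today: PV = $146,835.4430 / (1 + 0.135)^2 = $146,835.4430 / 1.288225 = $113,982.76

$113982.76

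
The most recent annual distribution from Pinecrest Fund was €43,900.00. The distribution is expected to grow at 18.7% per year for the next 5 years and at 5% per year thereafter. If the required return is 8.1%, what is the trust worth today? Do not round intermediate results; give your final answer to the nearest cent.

D_1 = 52109.30000
D_2 = 61853.73910
D_3 = 73420.38831
D_4 = 87150.00093
D_5 = 103447.05110
Terminal value at year 5: TV = D_5×(1+g_2)/(r−g_2) = 108619.40365/0.031 = 3503851.73078
P_0 = D_1/(1+r)^1 + D_2/(1+r)^2 + D_3/(1+r)^3 + D_4/(1+r)^4 + D_5/(1+r)^5 + TV/(1+r)^5
    = 48204.71785 + 52931.54495 + 58121.87221 + 63821.14922 + 70079.28227 + 2373653.10900 = 2666811.67550

€2666811.68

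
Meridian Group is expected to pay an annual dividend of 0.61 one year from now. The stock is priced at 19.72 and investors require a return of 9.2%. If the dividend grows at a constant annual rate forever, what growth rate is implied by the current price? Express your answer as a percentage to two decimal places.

P = D₁/(r−g) ⇒ g = r − D₁/P = 0.092 − 0.61/19.72 = 0.061067

6.11%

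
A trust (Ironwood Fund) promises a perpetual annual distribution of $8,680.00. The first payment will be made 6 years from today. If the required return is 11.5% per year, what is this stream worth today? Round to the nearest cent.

$43797.32

Value at end of year 5: C / r = $8,680.00 / 0.115 = $75,478.2609
Discount to today: PV = $75,478.2609 / (1 + 0.115)^5 = $75,478.2609 / 1.723353 = $43,797.32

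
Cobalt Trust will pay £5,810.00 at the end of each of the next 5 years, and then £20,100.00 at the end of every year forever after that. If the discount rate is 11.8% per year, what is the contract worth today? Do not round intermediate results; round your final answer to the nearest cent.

£118570.48

PV of 5-year annuity: £5,810.00 × [1 − (1+0.118)^−5] / 0.118 = 21047.93518
Perpetuity value at year 5: £20,100.00 / 0.118 = 170338.98305
PV of perpetuity: 170338.98305 / (1+0.118)^5 = 97522.54635
Total PV = 21047.93518 + 97522.54635 = 118570.48154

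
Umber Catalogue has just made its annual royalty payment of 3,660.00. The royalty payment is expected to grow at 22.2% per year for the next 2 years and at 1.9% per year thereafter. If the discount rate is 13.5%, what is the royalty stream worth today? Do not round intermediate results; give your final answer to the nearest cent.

45452.16

D_1 = 4472.52000
D_2 = 5465.41944
Terminal value at year 2: TV = D_2×(1+g_2)/(r−g_2) = 5569.26241/0.116 = 48010.88284
P_0 = D_1/(1+r)^1 + D_2/(1+r)^2 + TV/(1+r)^2
    = 3940.54626 + 4242.59694 + 37269.01965 = 45452.16284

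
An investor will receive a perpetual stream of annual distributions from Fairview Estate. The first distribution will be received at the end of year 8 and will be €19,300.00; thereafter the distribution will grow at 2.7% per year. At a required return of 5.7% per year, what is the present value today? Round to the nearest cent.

€436426.53

Value at end of year 7: C₁ / (r − g) = €19,300.00 / (0.057 − 0.027) = €643,333.3333
Discount to today: PV = €643,333.3333 / (1 + 0.057)^7 = €643,333.3333 / 1.474093 = €436,426.53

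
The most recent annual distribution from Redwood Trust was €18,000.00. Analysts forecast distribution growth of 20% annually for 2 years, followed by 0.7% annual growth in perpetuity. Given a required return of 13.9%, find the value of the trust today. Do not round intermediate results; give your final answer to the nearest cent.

D_1 = 21600.00000
D_2 = 25920.00000
Terminal value at year 2: TV = D_2×(1+g_2)/(r−g_2) = 26101.44000/0.132 = 197738.18182
P_0 = D_1/(1+r)^1 + D_2/(1+r)^2 + TV/(1+r)^2
    = 18964.00351 + 19979.63496 + 152420.39697 = 191364.03544

€191364.04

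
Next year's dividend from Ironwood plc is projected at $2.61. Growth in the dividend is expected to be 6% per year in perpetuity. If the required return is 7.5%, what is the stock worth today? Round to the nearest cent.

$174.00

Growing perpetuity: P = D₁ / (r − g) = $2.6100 / (0.075 − 0.06) = $174.00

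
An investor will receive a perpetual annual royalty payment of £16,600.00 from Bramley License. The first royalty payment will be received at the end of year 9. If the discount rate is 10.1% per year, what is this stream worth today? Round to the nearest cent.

Value at end of year 8: C / r = £16,600.00 / 0.101 = £164,356.4356
Discount to today: PV = £164,356.4356 / (1 + 0.101)^8 = £164,356.4356 / 2.159228 = £76,118.14

£76118.14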